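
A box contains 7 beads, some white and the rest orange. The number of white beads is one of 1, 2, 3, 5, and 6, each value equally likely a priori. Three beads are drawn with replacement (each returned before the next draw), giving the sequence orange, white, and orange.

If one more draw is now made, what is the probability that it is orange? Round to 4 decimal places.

Compute the likelihood of the observed sequence for each case: P(data | r = 1) = (6/7)(1/7)(6/7) = 0.10496; P(data | r = 2) = (5/7)(2/7)(5/7) = 0.14577; P(data | r = 3) = (4/7)(3/7)(4/7) = 0.13994; P(data | r = 5) = (2/7)(5/7)(2/7) = 0.058309; P(data | r = 6) = (1/7)(6/7)(1/7) = 0.017493.
Multiplying each by its prior: 1/5 · 0.10496 = 0.020991, 1/5 · 0.14577 = 0.029155, 1/5 · 0.13994 = 0.027988, 1/5 · 0.058309 = 0.011662, 1/5 · 0.017493 = 0.0034985; these sum to 0.093294.
The posterior is then P(r = 1 | data) = 0.225, P(r = 2 | data) = 0.3125, P(r = 3 | data) = 0.3, P(r = 5 | data) = 0.125, P(r = 6 | data) = 0.0375.
The predictive probability is P(orange next | data) = (6/7)(0.225) + (5/7)(0.3125) + (4/7)(0.3) + (2/7)(0.125) + (1/7)(0.0375) = 0.62857.

0.6286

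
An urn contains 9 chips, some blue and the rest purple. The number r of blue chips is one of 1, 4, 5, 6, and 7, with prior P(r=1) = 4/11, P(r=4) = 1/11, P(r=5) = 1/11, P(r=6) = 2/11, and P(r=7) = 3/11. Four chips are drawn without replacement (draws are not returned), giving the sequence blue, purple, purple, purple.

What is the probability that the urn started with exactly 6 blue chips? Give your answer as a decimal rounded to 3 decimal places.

0.041

Under each hypothesis, the probability of the observed sequence is: P(data | r = 1) = (1/9)(8/8)(7/7)(6/6) = 0.11111; P(data | r = 4) = (4/9)(5/8)(4/7)(3/6) = 0.079365; P(data | r = 5) = (5/9)(4/8)(3/7)(2/6) = 0.039683; P(data | r = 6) = (6/9)(3/8)(2/7)(1/6) = 0.011905; P(data | r = 7) = (7/9)(2/8)(1/7)(0/6) = 0.
Multiplying each by its prior: 4/11 · 0.11111 = 0.040404, 1/11 · 0.079365 = 0.007215, 1/11 · 0.039683 = 0.0036075, 2/11 · 0.011905 = 0.0021645, 3/11 · 0 = 0; with total 0.053391.
Therefore the posterior P(r = 6 | data) = (0.0021645) / (0.053391) = 0.040541.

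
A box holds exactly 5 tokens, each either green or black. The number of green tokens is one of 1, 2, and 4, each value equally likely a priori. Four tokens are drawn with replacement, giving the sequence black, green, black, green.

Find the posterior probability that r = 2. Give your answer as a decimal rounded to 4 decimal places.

0.5294

Compute the likelihood of the observed sequence for each case: P(data | r = 1) = (4/5)(1/5)(4/5)(1/5) = 0.0256; P(data | r = 2) = (3/5)(2/5)(3/5)(2/5) = 0.0576; P(data | r = 4) = (1/5)(4/5)(1/5)(4/5) = 0.0256.
The prior-weighted likelihoods are 1/3 · 0.0256 = 0.0085333, 1/3 · 0.0576 = 0.0192, 1/3 · 0.0256 = 0.0085333; these sum to 0.036267.
Therefore the posterior P(r = 2 | data) = (0.0192) / (0.036267) = 0.52941.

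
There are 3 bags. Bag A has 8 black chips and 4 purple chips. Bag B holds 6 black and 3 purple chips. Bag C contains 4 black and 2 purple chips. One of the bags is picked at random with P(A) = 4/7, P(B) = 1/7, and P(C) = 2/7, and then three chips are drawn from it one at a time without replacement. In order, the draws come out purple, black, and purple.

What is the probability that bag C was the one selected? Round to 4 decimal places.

0.2690

Compute the likelihood of the observed sequence for each case: P(data | bag A) = (4/12)(8/11)(3/10) = 0.072727; P(data | bag B) = (3/9)(6/8)(2/7) = 0.071429; P(data | bag C) = (2/6)(4/5)(1/4) = 0.066667.
Weighting by the prior gives 4/7 · 0.072727 = 0.041558, 1/7 · 0.071429 = 0.010204, 2/7 · 0.066667 = 0.019048; with total 0.07081.
Therefore the posterior P(bag C | data) = (0.019048) / (0.07081) = 0.269.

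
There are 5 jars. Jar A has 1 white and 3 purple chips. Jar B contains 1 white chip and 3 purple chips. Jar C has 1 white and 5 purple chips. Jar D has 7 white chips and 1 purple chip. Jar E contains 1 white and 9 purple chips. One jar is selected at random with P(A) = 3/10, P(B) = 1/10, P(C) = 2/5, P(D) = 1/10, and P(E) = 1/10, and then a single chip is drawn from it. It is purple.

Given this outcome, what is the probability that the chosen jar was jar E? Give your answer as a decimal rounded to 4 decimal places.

Compute the likelihood of this draw for each case: P(data | jar A) = (3/4) = 0.75; P(data | jar B) = (3/4) = 0.75; P(data | jar C) = (5/6) = 0.83333; P(data | jar D) = (1/8) = 0.125; P(data | jar E) = (9/10) = 0.9.
Multiplying each by its prior: 3/10 · 0.75 = 0.225, 1/10 · 0.75 = 0.075, 2/5 · 0.83333 = 0.33333, 1/10 · 0.125 = 0.0125, 1/10 · 0.9 = 0.09; these sum to 0.73583.
Therefore the posterior P(jar E | data) = (0.09) / (0.73583) = 0.12231.

0.1223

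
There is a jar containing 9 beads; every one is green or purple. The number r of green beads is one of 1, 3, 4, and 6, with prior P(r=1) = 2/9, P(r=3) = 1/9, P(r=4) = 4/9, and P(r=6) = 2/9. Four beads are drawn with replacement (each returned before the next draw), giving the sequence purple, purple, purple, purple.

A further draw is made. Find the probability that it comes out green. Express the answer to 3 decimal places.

0.211

The likelihood of the observed sequence under each hypothesis: P(data | r = 1) = (8/9)(8/9)(8/9)(8/9) = 0.6243; P(data | r = 3) = (6/9)(6/9)(6/9)(6/9) = 0.19753; P(data | r = 4) = (5/9)(5/9)(5/9)(5/9) = 0.09526; P(data | r = 6) = (3/9)(3/9)(3/9)(3/9) = 0.012346.
The prior-weighted likelihoods are 2/9 · 0.6243 = 0.13873, 1/9 · 0.19753 = 0.021948, 4/9 · 0.09526 = 0.042338, 2/9 · 0.012346 = 0.0027435; these sum to 0.20576.
Normalising, the posterior is P(r = 1 | data) = 0.67424, P(r = 3 | data) = 0.10667, P(r = 4 | data) = 0.20576, P(r = 6 | data) = 0.013333.
Averaging over the posterior, P(green next | data) = (1/9)(0.67424) + (1/3)(0.10667) + (4/9)(0.20576) + (2/3)(0.013333) = 0.21081.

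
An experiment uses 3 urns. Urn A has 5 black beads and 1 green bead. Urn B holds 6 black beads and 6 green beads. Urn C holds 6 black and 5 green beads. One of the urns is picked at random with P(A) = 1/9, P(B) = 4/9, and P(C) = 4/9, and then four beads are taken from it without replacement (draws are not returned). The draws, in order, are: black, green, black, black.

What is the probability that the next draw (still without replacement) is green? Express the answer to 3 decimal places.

0.456

Compute the likelihood of the observed sequence for each case: P(data | urn A) = (5/6)(1/5)(4/4)(3/3) = 1/6; P(data | urn B) = (6/12)(6/11)(5/10)(4/9) = 2/33; P(data | urn C) = (6/11)(5/10)(5/9)(4/8) = 5/66.
Weighting by the prior gives 1/9 · 1/6 = 1/54, 4/9 · 2/33 = 8/297, 4/9 · 5/66 = 10/297; with total 47/594.
Dividing through by the total gives posterior P(urn A | data) = 11/47, P(urn B | data) = 16/47, P(urn C | data) = 20/47.
So P(green next | data) = Σ P(green next | H) P(H | data) = (0)(11/47) + (5/8)(16/47) + (4/7)(20/47) = 150/329.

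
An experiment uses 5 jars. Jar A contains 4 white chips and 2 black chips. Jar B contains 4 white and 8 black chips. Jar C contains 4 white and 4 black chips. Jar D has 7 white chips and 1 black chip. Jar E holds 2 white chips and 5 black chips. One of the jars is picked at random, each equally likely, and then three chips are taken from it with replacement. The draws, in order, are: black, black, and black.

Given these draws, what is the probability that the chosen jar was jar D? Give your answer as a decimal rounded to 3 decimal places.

0.002

For each hypothesis, P(data | H) works out to: P(data | jar A) = (2/6)(2/6)(2/6) = 0.037037; P(data | jar B) = (8/12)(8/12)(8/12) = 0.2963; P(data | jar C) = (4/8)(4/8)(4/8) = 0.125; P(data | jar D) = (1/8)(1/8)(1/8) = 0.0019531; P(data | jar E) = (5/7)(5/7)(5/7) = 0.36443.
The prior-weighted likelihoods are 1/5 · 0.037037 = 0.0074074, 1/5 · 0.2963 = 0.059259, 1/5 · 0.125 = 0.025, 1/5 · 0.0019531 = 0.00039063, 1/5 · 0.36443 = 0.072886; summing to 0.16494.
By Bayes' rule, P(jar D | data) = (0.00039063) / (0.16494) = 0.0023682.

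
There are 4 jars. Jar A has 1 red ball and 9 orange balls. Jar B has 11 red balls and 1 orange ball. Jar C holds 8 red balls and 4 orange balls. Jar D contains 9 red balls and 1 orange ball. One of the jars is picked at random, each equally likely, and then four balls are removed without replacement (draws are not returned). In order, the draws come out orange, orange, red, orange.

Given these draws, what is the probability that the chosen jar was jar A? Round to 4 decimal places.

0.8609

Under each hypothesis, the probability of the observed sequence is: P(data | jar A) = (9/10)(8/9)(1/8)(7/7) = 1/10; P(data | jar B) = (1/12)(0/11) = 0; P(data | jar C) = (4/12)(3/11)(8/10)(2/9) = 8/495; P(data | jar D) = (1/10)(0/9) = 0.
Weighting by the prior gives 1/4 · 1/10 = 1/40, 1/4 · 0 = 0, 1/4 · 8/495 = 2/495, 1/4 · 0 = 0; these sum to 23/792.
By Bayes' rule, P(jar A | data) = (1/40) / (23/792) = 99/115.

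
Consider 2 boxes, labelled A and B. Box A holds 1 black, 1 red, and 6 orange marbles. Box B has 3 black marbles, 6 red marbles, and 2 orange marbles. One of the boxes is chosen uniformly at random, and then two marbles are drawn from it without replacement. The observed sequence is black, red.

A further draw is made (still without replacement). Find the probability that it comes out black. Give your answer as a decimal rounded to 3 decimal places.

0.200

The likelihood of the observed sequence under each hypothesis: P(data | box A) = (1/8)(1/7) = 0.017857; P(data | box B) = (3/11)(6/10) = 0.16364.
The prior-weighted likelihoods are 1/2 · 0.017857 = 0.0089286, 1/2 · 0.16364 = 0.081818; summing to 0.090747.
Dividing through by the total gives posterior P(box A | data) = 0.09839, P(box B | data) = 0.90161.
So P(black next | data) = Σ P(black next | H) P(H | data) = (0)(0.09839) + (2/9)(0.90161) = 0.20036.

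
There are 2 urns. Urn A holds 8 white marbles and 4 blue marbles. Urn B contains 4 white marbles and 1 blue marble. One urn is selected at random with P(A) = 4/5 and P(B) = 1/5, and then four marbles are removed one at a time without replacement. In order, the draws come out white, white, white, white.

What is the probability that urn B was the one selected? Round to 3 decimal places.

0.261

The likelihood of the observed sequence under each hypothesis: P(data | urn A) = (8/12)(7/11)(6/10)(5/9) = 0.14141; P(data | urn B) = (4/5)(3/4)(2/3)(1/2) = 0.2.
Weighting by the prior gives 4/5 · 0.14141 = 0.11313, 1/5 · 0.2 = 0.04; summing to 0.15313.
By Bayes' rule, P(urn B | data) = (0.04) / (0.15313) = 0.26121.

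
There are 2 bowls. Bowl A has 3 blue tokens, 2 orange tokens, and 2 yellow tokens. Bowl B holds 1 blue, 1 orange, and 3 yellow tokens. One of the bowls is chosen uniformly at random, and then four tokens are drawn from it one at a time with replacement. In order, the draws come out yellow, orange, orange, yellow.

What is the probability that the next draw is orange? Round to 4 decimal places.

Under each hypothesis, the probability of the observed sequence is: P(data | bowl A) = (2/7)(2/7)(2/7)(2/7) = 0.0066639; P(data | bowl B) = (3/5)(1/5)(1/5)(3/5) = 0.0144.
The prior-weighted likelihoods are 1/2 · 0.0066639 = 0.0033319, 1/2 · 0.0144 = 0.0072; summing to 0.010532.
Normalising, the posterior is P(bowl A | data) = 0.31637, P(bowl B | data) = 0.68363.
Averaging over the posterior, P(orange next | data) = (2/7)(0.31637) + (1/5)(0.68363) = 0.22712.

0.2271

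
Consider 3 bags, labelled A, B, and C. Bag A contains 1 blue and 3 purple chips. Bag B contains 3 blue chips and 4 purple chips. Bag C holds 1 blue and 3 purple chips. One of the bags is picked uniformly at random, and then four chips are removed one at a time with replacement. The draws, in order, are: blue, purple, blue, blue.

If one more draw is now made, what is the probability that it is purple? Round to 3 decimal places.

Compute the likelihood of the observed sequence for each case: P(data | bag A) = (1/4)(3/4)(1/4)(1/4) = 0.011719; P(data | bag B) = (3/7)(4/7)(3/7)(3/7) = 0.044981; P(data | bag C) = (1/4)(3/4)(1/4)(1/4) = 0.011719.
Multiplying each by its prior: 1/3 · 0.011719 = 0.0039062, 1/3 · 0.044981 = 0.014994, 1/3 · 0.011719 = 0.0039062; with total 0.022806.
The posterior is then P(bag A | data) = 0.17128, P(bag B | data) = 0.65744, P(bag C | data) = 0.17128.
The predictive probability is P(purple next | data) = (3/4)(0.17128) + (4/7)(0.65744) + (3/4)(0.17128) = 0.6326.

0.633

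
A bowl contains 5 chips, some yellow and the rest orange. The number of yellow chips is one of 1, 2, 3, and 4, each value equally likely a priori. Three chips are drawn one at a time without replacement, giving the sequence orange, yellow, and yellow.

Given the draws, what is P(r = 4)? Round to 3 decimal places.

Under each hypothesis, the probability of the observed sequence is: P(data | r = 1) = (4/5)(1/4)(0/3) = 0; P(data | r = 2) = (3/5)(2/4)(1/3) = 1/10; P(data | r = 3) = (2/5)(3/4)(2/3) = 1/5; P(data | r = 4) = (1/5)(4/4)(3/3) = 1/5.
Multiplying each by its prior: 1/4 · 0 = 0, 1/4 · 1/10 = 1/40, 1/4 · 1/5 = 1/20, 1/4 · 1/5 = 1/20; summing to 1/8.
Hence P(r = 4 | data) = (1/20) / (1/8) = 2/5.

0.400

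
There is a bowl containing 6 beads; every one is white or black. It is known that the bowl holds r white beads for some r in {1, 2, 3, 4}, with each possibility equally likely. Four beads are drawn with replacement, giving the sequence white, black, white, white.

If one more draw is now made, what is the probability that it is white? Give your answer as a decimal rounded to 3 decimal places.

For each hypothesis, P(data | H) works out to: P(data | r = 1) = (1/6)(5/6)(1/6)(1/6) = 0.003858; P(data | r = 2) = (2/6)(4/6)(2/6)(2/6) = 0.024691; P(data | r = 3) = (3/6)(3/6)(3/6)(3/6) = 0.0625; P(data | r = 4) = (4/6)(2/6)(4/6)(4/6) = 0.098765.
The prior-weighted likelihoods are 1/4 · 0.003858 = 0.00096451, 1/4 · 0.024691 = 0.0061728, 1/4 · 0.0625 = 0.015625, 1/4 · 0.098765 = 0.024691; these sum to 0.047454.
Dividing through by the total gives posterior P(r = 1 | data) = 0.020325, P(r = 2 | data) = 0.13008, P(r = 3 | data) = 0.32927, P(r = 4 | data) = 0.52033.
The predictive probability is P(white next | data) = (1/6)(0.020325) + (1/3)(0.13008) + (1/2)(0.32927) + (2/3)(0.52033) = 0.55827.

0.558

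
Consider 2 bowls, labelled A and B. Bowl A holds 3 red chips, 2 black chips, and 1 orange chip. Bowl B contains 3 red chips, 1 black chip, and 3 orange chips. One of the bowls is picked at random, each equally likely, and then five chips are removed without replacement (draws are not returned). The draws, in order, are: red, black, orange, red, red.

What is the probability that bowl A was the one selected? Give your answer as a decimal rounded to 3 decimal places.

0.700

The likelihood of the observed sequence under each hypothesis: P(data | bowl A) = (3/6)(2/5)(1/4)(2/3)(1/2) = 1/60; P(data | bowl B) = (3/7)(1/6)(3/5)(2/4)(1/3) = 1/140.
Multiplying each by its prior: 1/2 · 1/60 = 1/120, 1/2 · 1/140 = 1/280; with total 1/84.
By Bayes' rule, P(bowl A | data) = (1/120) / (1/84) = 7/10.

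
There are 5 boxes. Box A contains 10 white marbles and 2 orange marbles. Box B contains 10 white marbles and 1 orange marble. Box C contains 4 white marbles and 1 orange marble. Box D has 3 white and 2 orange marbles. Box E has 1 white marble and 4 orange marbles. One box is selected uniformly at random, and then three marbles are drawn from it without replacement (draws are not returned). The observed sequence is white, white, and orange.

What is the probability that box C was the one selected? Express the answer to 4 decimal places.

0.3188

Compute the likelihood of the observed sequence for each case: P(data | box A) = (10/12)(9/11)(2/10) = 3/22; P(data | box B) = (10/11)(9/10)(1/9) = 1/11; P(data | box C) = (4/5)(3/4)(1/3) = 1/5; P(data | box D) = (3/5)(2/4)(2/3) = 1/5; P(data | box E) = (1/5)(0/4) = 0.
Multiplying each by its prior: 1/5 · 3/22 = 3/110, 1/5 · 1/11 = 1/55, 1/5 · 1/5 = 1/25, 1/5 · 1/5 = 1/25, 1/5 · 0 = 0; these sum to 69/550.
So P(box C | data) = (1/25) / (69/550) = 22/69.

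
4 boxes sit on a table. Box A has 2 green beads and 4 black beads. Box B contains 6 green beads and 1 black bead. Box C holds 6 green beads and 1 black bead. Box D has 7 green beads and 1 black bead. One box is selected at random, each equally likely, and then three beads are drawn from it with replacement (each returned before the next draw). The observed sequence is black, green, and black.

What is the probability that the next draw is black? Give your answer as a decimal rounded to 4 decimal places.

Under each hypothesis, the probability of the observed sequence is: P(data | box A) = (4/6)(2/6)(4/6) = 0.14815; P(data | box B) = (1/7)(6/7)(1/7) = 0.017493; P(data | box C) = (1/7)(6/7)(1/7) = 0.017493; P(data | box D) = (1/8)(7/8)(1/8) = 0.013672.
Multiplying each by its prior: 1/4 · 0.14815 = 0.037037, 1/4 · 0.017493 = 0.0043732, 1/4 · 0.017493 = 0.0043732, 1/4 · 0.013672 = 0.003418; with total 0.049201.
Dividing through by the total gives posterior P(box A | data) = 0.75276, P(box B | data) = 0.088883, P(box C | data) = 0.088883, P(box D | data) = 0.069469.
The predictive probability is P(black next | data) = (2/3)(0.75276) + (1/7)(0.088883) + (1/7)(0.088883) + (1/8)(0.069469) = 0.53592.

0.5359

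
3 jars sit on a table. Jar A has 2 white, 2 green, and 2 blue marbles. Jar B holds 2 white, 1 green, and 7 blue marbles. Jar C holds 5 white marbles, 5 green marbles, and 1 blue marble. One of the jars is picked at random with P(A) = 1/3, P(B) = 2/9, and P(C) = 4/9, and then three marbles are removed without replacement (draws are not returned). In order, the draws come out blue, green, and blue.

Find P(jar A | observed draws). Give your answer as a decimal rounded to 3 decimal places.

Compute the likelihood of the observed sequence for each case: P(data | jar A) = (2/6)(2/5)(1/4) = 1/30; P(data | jar B) = (7/10)(1/9)(6/8) = 7/120; P(data | jar C) = (1/11)(5/10)(0/9) = 0.
Multiplying each by its prior: 1/3 · 1/30 = 1/90, 2/9 · 7/120 = 7/540, 4/9 · 0 = 0; with total 13/540.
So P(jar A | data) = (1/90) / (13/540) = 6/13.

0.462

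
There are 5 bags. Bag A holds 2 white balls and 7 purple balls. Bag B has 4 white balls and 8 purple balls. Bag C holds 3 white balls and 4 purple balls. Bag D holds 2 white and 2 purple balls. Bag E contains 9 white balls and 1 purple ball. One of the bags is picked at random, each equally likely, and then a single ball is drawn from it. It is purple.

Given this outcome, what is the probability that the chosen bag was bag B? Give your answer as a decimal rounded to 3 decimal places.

0.255

The likelihood of this draw under each hypothesis: P(data | bag A) = (7/9) = 0.77778; P(data | bag B) = (8/12) = 0.66667; P(data | bag C) = (4/7) = 0.57143; P(data | bag D) = (2/4) = 0.5; P(data | bag E) = (1/10) = 0.1.
Multiplying each by its prior: 1/5 · 0.77778 = 0.15556, 1/5 · 0.66667 = 0.13333, 1/5 · 0.57143 = 0.11429, 1/5 · 0.5 = 0.1, 1/5 · 0.1 = 0.02; with total 0.52317.
Therefore the posterior P(bag B | data) = (0.13333) / (0.52317) = 0.25485.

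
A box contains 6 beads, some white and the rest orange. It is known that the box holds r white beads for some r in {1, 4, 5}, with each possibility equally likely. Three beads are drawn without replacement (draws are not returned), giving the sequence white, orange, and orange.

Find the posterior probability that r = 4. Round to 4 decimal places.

0.2857

The likelihood of the observed sequence under each hypothesis: P(data | r = 1) = (1/6)(5/5)(4/4) = 1/6; P(data | r = 4) = (4/6)(2/5)(1/4) = 1/15; P(data | r = 5) = (5/6)(1/5)(0/4) = 0.
Weighting by the prior gives 1/3 · 1/6 = 1/18, 1/3 · 1/15 = 1/45, 1/3 · 0 = 0; these sum to 7/90.
Hence P(r = 4 | data) = (1/45) / (7/90) = 2/7.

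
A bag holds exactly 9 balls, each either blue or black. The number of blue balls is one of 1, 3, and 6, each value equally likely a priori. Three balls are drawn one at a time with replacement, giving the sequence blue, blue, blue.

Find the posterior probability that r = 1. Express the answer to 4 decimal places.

Compute the likelihood of the observed sequence for each case: P(data | r = 1) = (1/9)(1/9)(1/9) = 0.0013717; P(data | r = 3) = (3/9)(3/9)(3/9) = 0.037037; P(data | r = 6) = (6/9)(6/9)(6/9) = 0.2963.
Multiplying each by its prior: 1/3 · 0.0013717 = 0.00045725, 1/3 · 0.037037 = 0.012346, 1/3 · 0.2963 = 0.098765; with total 0.11157.
So P(r = 1 | data) = (0.00045725) / (0.11157) = 0.0040984.

0.0041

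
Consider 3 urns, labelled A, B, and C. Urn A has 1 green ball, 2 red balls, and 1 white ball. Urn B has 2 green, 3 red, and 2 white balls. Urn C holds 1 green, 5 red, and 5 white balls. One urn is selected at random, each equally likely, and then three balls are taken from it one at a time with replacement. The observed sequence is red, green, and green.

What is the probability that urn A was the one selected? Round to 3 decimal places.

0.446

The likelihood of the observed sequence under each hypothesis: P(data | urn A) = (2/4)(1/4)(1/4) = 0.03125; P(data | urn B) = (3/7)(2/7)(2/7) = 0.034985; P(data | urn C) = (5/11)(1/11)(1/11) = 0.0037566.
Multiplying each by its prior: 1/3 · 0.03125 = 0.010417, 1/3 · 0.034985 = 0.011662, 1/3 · 0.0037566 = 0.0012522; these sum to 0.023331.
So P(urn A | data) = (0.010417) / (0.023331) = 0.44648.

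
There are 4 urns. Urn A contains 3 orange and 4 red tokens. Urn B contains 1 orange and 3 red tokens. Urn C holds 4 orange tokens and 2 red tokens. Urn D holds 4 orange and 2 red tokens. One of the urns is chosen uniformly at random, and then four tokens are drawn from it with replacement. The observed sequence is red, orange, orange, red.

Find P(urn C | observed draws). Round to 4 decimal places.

Compute the likelihood of the observed sequence for each case: P(data | urn A) = (4/7)(3/7)(3/7)(4/7) = 0.059975; P(data | urn B) = (3/4)(1/4)(1/4)(3/4) = 0.035156; P(data | urn C) = (2/6)(4/6)(4/6)(2/6) = 0.049383; P(data | urn D) = (2/6)(4/6)(4/6)(2/6) = 0.049383.
The prior-weighted likelihoods are 1/4 · 0.059975 = 0.014994, 1/4 · 0.035156 = 0.0087891, 1/4 · 0.049383 = 0.012346, 1/4 · 0.049383 = 0.012346; these sum to 0.048474.
Hence P(urn C | data) = (0.012346) / (0.048474) = 0.25469.

0.2547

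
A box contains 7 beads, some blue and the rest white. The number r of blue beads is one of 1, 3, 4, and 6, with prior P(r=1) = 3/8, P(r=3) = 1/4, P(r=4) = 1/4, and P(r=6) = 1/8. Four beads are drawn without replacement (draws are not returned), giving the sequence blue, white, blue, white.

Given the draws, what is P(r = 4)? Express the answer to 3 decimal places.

0.500

Compute the likelihood of the observed sequence for each case: P(data | r = 1) = (1/7)(6/6)(0/5) = 0; P(data | r = 3) = (3/7)(4/6)(2/5)(3/4) = 3/35; P(data | r = 4) = (4/7)(3/6)(3/5)(2/4) = 3/35; P(data | r = 6) = (6/7)(1/6)(5/5)(0/4) = 0.
Multiplying each by its prior: 3/8 · 0 = 0, 1/4 · 3/35 = 3/140, 1/4 · 3/35 = 3/140, 1/8 · 0 = 0; summing to 3/70.
Therefore the posterior P(r = 4 | data) = (3/140) / (3/70) = 1/2.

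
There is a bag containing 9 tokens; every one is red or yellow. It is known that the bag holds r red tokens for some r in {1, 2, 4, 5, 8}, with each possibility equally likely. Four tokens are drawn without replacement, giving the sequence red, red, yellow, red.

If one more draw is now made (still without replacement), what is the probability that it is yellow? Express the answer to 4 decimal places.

For each hypothesis, P(data | H) works out to: P(data | r = 1) = (1/9)(0/8) = 0; P(data | r = 2) = (2/9)(1/8)(7/7)(0/6) = 0; P(data | r = 4) = (4/9)(3/8)(5/7)(2/6) = 5/126; P(data | r = 5) = (5/9)(4/8)(4/7)(3/6) = 5/63; P(data | r = 8) = (8/9)(7/8)(1/7)(6/6) = 1/9.
Multiplying each by its prior: 1/5 · 0 = 0, 1/5 · 0 = 0, 1/5 · 5/126 = 1/126, 1/5 · 5/63 = 1/63, 1/5 · 1/9 = 1/45; with total 29/630.
Dividing through by the total gives posterior P(r = 1 | data) = 0, P(r = 2 | data) = 0, P(r = 4 | data) = 5/29, P(r = 5 | data) = 10/29, P(r = 8 | data) = 14/29.
Averaging over the posterior, P(yellow next | data) = (4/5)(5/29) + (3/5)(10/29) + (0)(14/29) = 10/29.

0.3448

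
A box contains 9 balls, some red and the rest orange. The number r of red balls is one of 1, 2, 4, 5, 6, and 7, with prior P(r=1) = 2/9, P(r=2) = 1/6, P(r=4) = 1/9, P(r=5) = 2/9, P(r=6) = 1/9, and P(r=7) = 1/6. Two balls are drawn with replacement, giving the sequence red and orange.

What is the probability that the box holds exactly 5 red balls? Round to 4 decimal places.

The likelihood of the observed sequence under each hypothesis: P(data | r = 1) = (1/9)(8/9) = 8/81; P(data | r = 2) = (2/9)(7/9) = 14/81; P(data | r = 4) = (4/9)(5/9) = 20/81; P(data | r = 5) = (5/9)(4/9) = 20/81; P(data | r = 6) = (6/9)(3/9) = 2/9; P(data | r = 7) = (7/9)(2/9) = 14/81.
Weighting by the prior gives 2/9 · 8/81 = 16/729, 1/6 · 14/81 = 7/243, 1/9 · 20/81 = 20/729, 2/9 · 20/81 = 40/729, 1/9 · 2/9 = 2/81, 1/6 · 14/81 = 7/243; summing to 136/729.
So P(r = 5 | data) = (40/729) / (136/729) = 5/17.

0.2941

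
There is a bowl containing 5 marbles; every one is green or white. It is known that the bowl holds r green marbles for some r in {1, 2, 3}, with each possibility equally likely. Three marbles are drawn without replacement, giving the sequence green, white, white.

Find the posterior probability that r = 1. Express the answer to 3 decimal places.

0.400

The likelihood of the observed sequence under each hypothesis: P(data | r = 1) = (1/5)(4/4)(3/3) = 1/5; P(data | r = 2) = (2/5)(3/4)(2/3) = 1/5; P(data | r = 3) = (3/5)(2/4)(1/3) = 1/10.
Multiplying each by its prior: 1/3 · 1/5 = 1/15, 1/3 · 1/5 = 1/15, 1/3 · 1/10 = 1/30; these sum to 1/6.
Therefore the posterior P(r = 1 | data) = (1/15) / (1/6) = 2/5.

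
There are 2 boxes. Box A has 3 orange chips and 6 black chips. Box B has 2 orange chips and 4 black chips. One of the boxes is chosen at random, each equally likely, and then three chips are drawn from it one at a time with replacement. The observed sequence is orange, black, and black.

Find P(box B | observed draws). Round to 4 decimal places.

The likelihood of the observed sequence under each hypothesis: P(data | box A) = (3/9)(6/9)(6/9) = 4/27; P(data | box B) = (2/6)(4/6)(4/6) = 4/27.
The prior-weighted likelihoods are 1/2 · 4/27 = 2/27, 1/2 · 4/27 = 2/27; with total 4/27.
Therefore the posterior P(box B | data) = (2/27) / (4/27) = 1/2.

0.5000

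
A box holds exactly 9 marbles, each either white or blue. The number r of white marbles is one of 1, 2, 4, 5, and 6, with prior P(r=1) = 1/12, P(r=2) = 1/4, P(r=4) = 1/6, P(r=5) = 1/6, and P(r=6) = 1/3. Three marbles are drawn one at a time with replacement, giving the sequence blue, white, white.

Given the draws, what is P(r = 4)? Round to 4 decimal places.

Compute the likelihood of the observed sequence for each case: P(data | r = 1) = (8/9)(1/9)(1/9) = 0.010974; P(data | r = 2) = (7/9)(2/9)(2/9) = 0.038409; P(data | r = 4) = (5/9)(4/9)(4/9) = 0.10974; P(data | r = 5) = (4/9)(5/9)(5/9) = 0.13717; P(data | r = 6) = (3/9)(6/9)(6/9) = 0.14815.
Weighting by the prior gives 1/12 · 0.010974 = 0.00091449, 1/4 · 0.038409 = 0.0096022, 1/6 · 0.10974 = 0.01829, 1/6 · 0.13717 = 0.022862, 1/3 · 0.14815 = 0.049383; with total 0.10105.
Hence P(r = 4 | data) = (0.01829) / (0.10105) = 0.181.

0.1810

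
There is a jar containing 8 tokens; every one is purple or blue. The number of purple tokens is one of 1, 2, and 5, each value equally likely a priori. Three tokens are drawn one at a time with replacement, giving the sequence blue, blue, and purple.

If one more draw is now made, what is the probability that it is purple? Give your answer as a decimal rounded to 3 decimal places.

0.315

For each hypothesis, P(data | H) works out to: P(data | r = 1) = (7/8)(7/8)(1/8) = 0.095703; P(data | r = 2) = (6/8)(6/8)(2/8) = 0.14062; P(data | r = 5) = (3/8)(3/8)(5/8) = 0.087891.
Multiplying each by its prior: 1/3 · 0.095703 = 0.031901, 1/3 · 0.14062 = 0.046875, 1/3 · 0.087891 = 0.029297; summing to 0.10807.
Dividing through by the total gives posterior P(r = 1 | data) = 0.29518, P(r = 2 | data) = 0.43373, P(r = 5 | data) = 0.27108.
Averaging over the posterior, P(purple next | data) = (1/8)(0.29518) + (1/4)(0.43373) + (5/8)(0.27108) = 0.31476.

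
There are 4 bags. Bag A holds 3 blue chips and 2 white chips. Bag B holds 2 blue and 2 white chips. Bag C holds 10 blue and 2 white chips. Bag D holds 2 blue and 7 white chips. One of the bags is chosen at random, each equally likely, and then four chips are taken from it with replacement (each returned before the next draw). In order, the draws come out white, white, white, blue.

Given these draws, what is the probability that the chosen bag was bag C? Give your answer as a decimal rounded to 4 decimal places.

Under each hypothesis, the probability of the observed sequence is: P(data | bag A) = (2/5)(2/5)(2/5)(3/5) = 0.0384; P(data | bag B) = (2/4)(2/4)(2/4)(2/4) = 0.0625; P(data | bag C) = (2/12)(2/12)(2/12)(10/12) = 0.003858; P(data | bag D) = (7/9)(7/9)(7/9)(2/9) = 0.10456.
Weighting by the prior gives 1/4 · 0.0384 = 0.0096, 1/4 · 0.0625 = 0.015625, 1/4 · 0.003858 = 0.00096451, 1/4 · 0.10456 = 0.026139; summing to 0.052329.
Hence P(bag C | data) = (0.00096451) / (0.052329) = 0.018432.

0.0184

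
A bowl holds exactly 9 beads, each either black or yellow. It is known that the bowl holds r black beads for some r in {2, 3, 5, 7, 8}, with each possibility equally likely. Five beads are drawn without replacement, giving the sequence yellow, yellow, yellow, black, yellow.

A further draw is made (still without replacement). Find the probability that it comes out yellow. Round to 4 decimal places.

Under each hypothesis, the probability of the observed sequence is: P(data | r = 2) = (7/9)(6/8)(5/7)(2/6)(4/5) = 1/9; P(data | r = 3) = (6/9)(5/8)(4/7)(3/6)(3/5) = 1/14; P(data | r = 5) = (4/9)(3/8)(2/7)(5/6)(1/5) = 1/126; P(data | r = 7) = (2/9)(1/8)(0/7) = 0; P(data | r = 8) = (1/9)(0/8) = 0.
Weighting by the prior gives 1/5 · 1/9 = 1/45, 1/5 · 1/14 = 1/70, 1/5 · 1/126 = 1/630, 1/5 · 0 = 0, 1/5 · 0 = 0; summing to 4/105.
The posterior is then P(r = 2 | data) = 7/12, P(r = 3 | data) = 3/8, P(r = 5 | data) = 1/24, P(r = 7 | data) = 0, P(r = 8 | data) = 0.
So P(yellow next | data) = Σ P(yellow next | H) P(H | data) = (3/4)(7/12) + (1/2)(3/8) + (0)(1/24) = 5/8.

0.6250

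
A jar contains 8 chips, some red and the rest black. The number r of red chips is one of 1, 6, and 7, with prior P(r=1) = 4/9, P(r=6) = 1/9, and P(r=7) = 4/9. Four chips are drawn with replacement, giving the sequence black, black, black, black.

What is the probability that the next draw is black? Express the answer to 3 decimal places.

0.874

The likelihood of the observed sequence under each hypothesis: P(data | r = 1) = (7/8)(7/8)(7/8)(7/8) = 0.58618; P(data | r = 6) = (2/8)(2/8)(2/8)(2/8) = 0.0039062; P(data | r = 7) = (1/8)(1/8)(1/8)(1/8) = 0.00024414.
Weighting by the prior gives 4/9 · 0.58618 = 0.26053, 1/9 · 0.0039062 = 0.00043403, 4/9 · 0.00024414 = 0.00010851; summing to 0.26107.
Normalising, the posterior is P(r = 1 | data) = 0.99792, P(r = 6 | data) = 0.0016625, P(r = 7 | data) = 0.00041563.
Averaging over the posterior, P(black next | data) = (7/8)(0.99792) + (1/4)(0.0016625) + (1/8)(0.00041563) = 0.87365.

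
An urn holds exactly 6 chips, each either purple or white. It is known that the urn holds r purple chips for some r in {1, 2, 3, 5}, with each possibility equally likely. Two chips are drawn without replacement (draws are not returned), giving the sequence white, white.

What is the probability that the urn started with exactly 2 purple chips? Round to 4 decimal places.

Under each hypothesis, the probability of the observed sequence is: P(data | r = 1) = (5/6)(4/5) = 2/3; P(data | r = 2) = (4/6)(3/5) = 2/5; P(data | r = 3) = (3/6)(2/5) = 1/5; P(data | r = 5) = (1/6)(0/5) = 0.
The prior-weighted likelihoods are 1/4 · 2/3 = 1/6, 1/4 · 2/5 = 1/10, 1/4 · 1/5 = 1/20, 1/4 · 0 = 0; these sum to 19/60.
So P(r = 2 | data) = (1/10) / (19/60) = 6/19.

0.3158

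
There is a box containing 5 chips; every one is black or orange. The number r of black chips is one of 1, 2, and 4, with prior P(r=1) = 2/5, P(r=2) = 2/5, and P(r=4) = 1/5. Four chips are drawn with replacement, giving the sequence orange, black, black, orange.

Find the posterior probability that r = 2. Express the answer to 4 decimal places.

0.6000

For each hypothesis, P(data | H) works out to: P(data | r = 1) = (4/5)(1/5)(1/5)(4/5) = 0.0256; P(data | r = 2) = (3/5)(2/5)(2/5)(3/5) = 0.0576; P(data | r = 4) = (1/5)(4/5)(4/5)(1/5) = 0.0256.
Multiplying each by its prior: 2/5 · 0.0256 = 0.01024, 2/5 · 0.0576 = 0.02304, 1/5 · 0.0256 = 0.00512; these sum to 0.0384.
Therefore the posterior P(r = 2 | data) = (0.02304) / (0.0384) = 0.6.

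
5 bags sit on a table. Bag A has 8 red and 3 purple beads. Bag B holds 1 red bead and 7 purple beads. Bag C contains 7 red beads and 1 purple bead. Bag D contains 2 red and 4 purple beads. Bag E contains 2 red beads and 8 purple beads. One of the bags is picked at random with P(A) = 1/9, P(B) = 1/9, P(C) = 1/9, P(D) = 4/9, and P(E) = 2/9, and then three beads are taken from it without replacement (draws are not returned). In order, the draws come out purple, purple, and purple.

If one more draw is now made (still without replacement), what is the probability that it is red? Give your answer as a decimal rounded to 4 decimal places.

The likelihood of the observed sequence under each hypothesis: P(data | bag A) = (3/11)(2/10)(1/9) = 0.0060606; P(data | bag B) = (7/8)(6/7)(5/6) = 0.625; P(data | bag C) = (1/8)(0/7) = 0; P(data | bag D) = (4/6)(3/5)(2/4) = 0.2; P(data | bag E) = (8/10)(7/9)(6/8) = 0.46667.
Weighting by the prior gives 1/9 · 0.0060606 = 0.0006734, 1/9 · 0.625 = 0.069444, 1/9 · 0 = 0, 4/9 · 0.2 = 0.088889, 2/9 · 0.46667 = 0.1037; with total 0.26271.
Dividing through by the total gives posterior P(bag A | data) = 0.0025633, P(bag B | data) = 0.26434, P(bag C | data) = 0, P(bag D | data) = 0.33835, P(bag E | data) = 0.39475.
Averaging over the posterior, P(red next | data) = (1)(0.0025633) + (1/5)(0.26434) + (2/3)(0.33835) + (2/7)(0.39475) = 0.39378.

0.3938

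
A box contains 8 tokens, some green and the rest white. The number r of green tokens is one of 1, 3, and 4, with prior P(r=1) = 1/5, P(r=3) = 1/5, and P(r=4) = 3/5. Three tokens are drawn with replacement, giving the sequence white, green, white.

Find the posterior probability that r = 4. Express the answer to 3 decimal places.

0.608

Compute the likelihood of the observed sequence for each case: P(data | r = 1) = (7/8)(1/8)(7/8) = 0.095703; P(data | r = 3) = (5/8)(3/8)(5/8) = 0.14648; P(data | r = 4) = (4/8)(4/8)(4/8) = 0.125.
The prior-weighted likelihoods are 1/5 · 0.095703 = 0.019141, 1/5 · 0.14648 = 0.029297, 3/5 · 0.125 = 0.075; with total 0.12344.
Hence P(r = 4 | data) = (0.075) / (0.12344) = 0.60759.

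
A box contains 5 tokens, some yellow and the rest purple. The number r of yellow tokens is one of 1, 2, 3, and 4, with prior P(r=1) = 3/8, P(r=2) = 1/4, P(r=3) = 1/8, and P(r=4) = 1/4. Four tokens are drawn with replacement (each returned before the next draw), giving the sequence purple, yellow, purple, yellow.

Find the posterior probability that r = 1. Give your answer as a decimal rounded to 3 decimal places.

Under each hypothesis, the probability of the observed sequence is: P(data | r = 1) = (4/5)(1/5)(4/5)(1/5) = 0.0256; P(data | r = 2) = (3/5)(2/5)(3/5)(2/5) = 0.0576; P(data | r = 3) = (2/5)(3/5)(2/5)(3/5) = 0.0576; P(data | r = 4) = (1/5)(4/5)(1/5)(4/5) = 0.0256.
Multiplying each by its prior: 3/8 · 0.0256 = 0.0096, 1/4 · 0.0576 = 0.0144, 1/8 · 0.0576 = 0.0072, 1/4 · 0.0256 = 0.0064; these sum to 0.0376.
Therefore the posterior P(r = 1 | data) = (0.0096) / (0.0376) = 0.25532.

0.255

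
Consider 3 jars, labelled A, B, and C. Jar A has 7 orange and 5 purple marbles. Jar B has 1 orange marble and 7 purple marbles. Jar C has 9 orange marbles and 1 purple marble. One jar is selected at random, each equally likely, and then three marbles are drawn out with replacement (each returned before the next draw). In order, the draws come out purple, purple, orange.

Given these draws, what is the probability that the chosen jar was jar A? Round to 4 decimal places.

0.4917

For each hypothesis, P(data | H) works out to: P(data | jar A) = (5/12)(5/12)(7/12) = 0.10127; P(data | jar B) = (7/8)(7/8)(1/8) = 0.095703; P(data | jar C) = (1/10)(1/10)(9/10) = 0.009.
The prior-weighted likelihoods are 1/3 · 0.10127 = 0.033758, 1/3 · 0.095703 = 0.031901, 1/3 · 0.009 = 0.003; with total 0.068659.
So P(jar A | data) = (0.033758) / (0.068659) = 0.49167.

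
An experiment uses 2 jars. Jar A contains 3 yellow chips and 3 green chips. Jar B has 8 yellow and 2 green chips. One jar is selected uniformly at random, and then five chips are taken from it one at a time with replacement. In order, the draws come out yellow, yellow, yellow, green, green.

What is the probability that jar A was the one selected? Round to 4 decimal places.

0.6041

The likelihood of the observed sequence under each hypothesis: P(data | jar A) = (3/6)(3/6)(3/6)(3/6)(3/6) = 0.03125; P(data | jar B) = (8/10)(8/10)(8/10)(2/10)(2/10) = 0.02048.
Multiplying each by its prior: 1/2 · 0.03125 = 0.015625, 1/2 · 0.02048 = 0.01024; summing to 0.025865.
Therefore the posterior P(jar A | data) = (0.015625) / (0.025865) = 0.6041.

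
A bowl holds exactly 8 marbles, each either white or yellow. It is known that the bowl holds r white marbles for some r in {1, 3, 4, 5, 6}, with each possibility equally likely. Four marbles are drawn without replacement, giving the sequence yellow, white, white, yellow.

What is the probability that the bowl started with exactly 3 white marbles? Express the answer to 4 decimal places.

Compute the likelihood of the observed sequence for each case: P(data | r = 1) = (7/8)(1/7)(0/6) = 0; P(data | r = 3) = (5/8)(3/7)(2/6)(4/5) = 1/14; P(data | r = 4) = (4/8)(4/7)(3/6)(3/5) = 3/35; P(data | r = 5) = (3/8)(5/7)(4/6)(2/5) = 1/14; P(data | r = 6) = (2/8)(6/7)(5/6)(1/5) = 1/28.
Multiplying each by its prior: 1/5 · 0 = 0, 1/5 · 1/14 = 1/70, 1/5 · 3/35 = 3/175, 1/5 · 1/14 = 1/70, 1/5 · 1/28 = 1/140; summing to 37/700.
Therefore the posterior P(r = 3 | data) = (1/70) / (37/700) = 10/37.

0.2703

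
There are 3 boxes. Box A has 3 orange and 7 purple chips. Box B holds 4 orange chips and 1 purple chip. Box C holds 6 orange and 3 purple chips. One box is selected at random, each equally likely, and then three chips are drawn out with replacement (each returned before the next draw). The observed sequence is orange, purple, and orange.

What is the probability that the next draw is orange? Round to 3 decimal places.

Under each hypothesis, the probability of the observed sequence is: P(data | box A) = (3/10)(7/10)(3/10) = 0.063; P(data | box B) = (4/5)(1/5)(4/5) = 0.128; P(data | box C) = (6/9)(3/9)(6/9) = 0.14815.
The prior-weighted likelihoods are 1/3 · 0.063 = 0.021, 1/3 · 0.128 = 0.042667, 1/3 · 0.14815 = 0.049383; summing to 0.11305.
Normalising, the posterior is P(box A | data) = 0.18576, P(box B | data) = 0.37742, P(box C | data) = 0.43682.
So P(orange next | data) = Σ P(orange next | H) P(H | data) = (3/10)(0.18576) + (4/5)(0.37742) + (2/3)(0.43682) = 0.64888.

0.649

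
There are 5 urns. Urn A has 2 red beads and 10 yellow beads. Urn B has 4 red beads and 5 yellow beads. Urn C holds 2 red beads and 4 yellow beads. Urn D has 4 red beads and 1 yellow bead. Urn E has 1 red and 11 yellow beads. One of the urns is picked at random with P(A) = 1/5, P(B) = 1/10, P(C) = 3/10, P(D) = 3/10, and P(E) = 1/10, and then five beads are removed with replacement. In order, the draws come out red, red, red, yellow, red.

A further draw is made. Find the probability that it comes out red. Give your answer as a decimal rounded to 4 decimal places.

Under each hypothesis, the probability of the observed sequence is: P(data | urn A) = (2/12)(2/12)(2/12)(10/12)(2/12) = 0.000643; P(data | urn B) = (4/9)(4/9)(4/9)(5/9)(4/9) = 0.021677; P(data | urn C) = (2/6)(2/6)(2/6)(4/6)(2/6) = 0.0082305; P(data | urn D) = (4/5)(4/5)(4/5)(1/5)(4/5) = 0.08192; P(data | urn E) = (1/12)(1/12)(1/12)(11/12)(1/12) = 4.4207e-05.
Multiplying each by its prior: 1/5 · 0.000643 = 0.0001286, 1/10 · 0.021677 = 0.0021677, 3/10 · 0.0082305 = 0.0024691, 3/10 · 0.08192 = 0.024576, 1/10 · 4.4207e-05 = 4.4207e-06; with total 0.029346.
The posterior is then P(urn A | data) = 0.0043822, P(urn B | data) = 0.073867, P(urn C | data) = 0.084139, P(urn D | data) = 0.83746, P(urn E | data) = 0.00015064.
So P(red next | data) = Σ P(red next | H) P(H | data) = (1/6)(0.0043822) + (4/9)(0.073867) + (1/3)(0.084139) + (4/5)(0.83746) + (1/12)(0.00015064) = 0.73159.

0.7316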